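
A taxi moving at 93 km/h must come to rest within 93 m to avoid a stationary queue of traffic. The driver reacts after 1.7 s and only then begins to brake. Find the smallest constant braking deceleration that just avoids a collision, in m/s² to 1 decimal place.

Required deceleration ≈ 6.8 m/s²

93 km/h ÷ 3.6 = 25.8333 m/s.
Distance covered during reaction = 25.8333 × 1.7 = 43.917 m.
Distance available for braking: 93 − 43.917 = 49.083 m.
v² = 2a·d ⇒ a = v²/(2d) = 25.8333² / (2 × 49.083) = 667.359 / 98.166 = 6.7983 m/s².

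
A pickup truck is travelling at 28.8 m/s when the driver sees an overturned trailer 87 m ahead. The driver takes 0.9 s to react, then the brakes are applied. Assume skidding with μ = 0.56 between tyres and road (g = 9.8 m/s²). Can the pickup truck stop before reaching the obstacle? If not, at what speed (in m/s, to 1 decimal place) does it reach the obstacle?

a = μg = 0.56 × 9.8 = 5.488 m/s².
Reaction distance = 28.8000 × 0.9 = 25.920 m.
Braking distance needed to stop: v²/(2a) = 829.440 / 10.976 = 75.569 m, so total needed = 25.920 + 75.569 = 101.489 m > 87 m — it cannot stop.
Distance remaining when braking begins: 87 − 25.920 = 61.080 m.
v² = v₀² − 2a·d = 829.440 − 2 × 5.488 × 61.080 = 159.026 m²/s².
v = √159.026 = 12.611 m/s.

No — it strikes the obstacle at 12.6 m/s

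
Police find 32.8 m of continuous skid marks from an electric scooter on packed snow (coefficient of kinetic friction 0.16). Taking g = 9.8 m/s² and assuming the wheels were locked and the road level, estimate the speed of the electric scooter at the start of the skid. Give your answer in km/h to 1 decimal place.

Initial speed ≈ 36.5 km/h

Deceleration a = μg = 0.16 × 9.8 = 1.568 m/s².
v = √(2a·d) = √(2 × 1.568 × 32.8) = √102.861 = 10.1420 m/s.
= 10.1420 × 3.6 = 36.511 km/h.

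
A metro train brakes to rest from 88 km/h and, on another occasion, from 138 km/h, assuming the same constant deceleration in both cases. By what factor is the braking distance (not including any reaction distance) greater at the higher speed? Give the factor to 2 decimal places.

Braking distance d = v²/(2a), so with a fixed, d ∝ v².
Factor = (138/88)² = 1.5682² = 2.4593.

Factor ≈ 2.46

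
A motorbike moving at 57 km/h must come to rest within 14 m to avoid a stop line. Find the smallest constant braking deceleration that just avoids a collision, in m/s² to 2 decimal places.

57 km/h ÷ 3.6 = 15.8333 m/s.
v² = 2a·d ⇒ a = v²/(2d) = 15.8333² / (2 × 14.000) = 250.693 / 28.000 = 8.9533 m/s².

Required deceleration ≈ 8.95 m/s²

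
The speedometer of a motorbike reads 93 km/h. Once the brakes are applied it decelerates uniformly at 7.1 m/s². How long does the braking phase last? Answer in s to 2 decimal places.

Braking time ≈ 3.64 s

93 km/h ÷ 3.6 = 25.8333 m/s.
Braking time = v/a = 25.8333 / 7.100 = 3.638 s.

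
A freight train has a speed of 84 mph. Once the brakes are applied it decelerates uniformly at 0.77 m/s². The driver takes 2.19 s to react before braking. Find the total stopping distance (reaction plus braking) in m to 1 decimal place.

84 mph × 0.44704 = 37.5514 m/s.
Reaction distance = v·t_r = 37.5514 × 2.19 = 82.238 m.
Braking distance = v²/(2a) = 37.5514² / (2 × 0.770) = 1410.108 / 1.540 = 915.655 m.
Total = 82.238 + 915.655 = 997.893 m.

Total stopping distance ≈ 997.9 m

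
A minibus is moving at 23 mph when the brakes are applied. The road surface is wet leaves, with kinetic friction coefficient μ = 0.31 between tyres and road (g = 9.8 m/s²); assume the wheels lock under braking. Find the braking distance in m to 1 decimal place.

Braking distance ≈ 17.4 m

23 mph × 0.44704 = 10.2819 m/s.
a = μg = 0.31 × 9.8 = 3.038 m/s².
Braking distance = v²/(2a) = 10.2819² / (2 × 3.038) = 105.717 / 6.076 = 17.399 m.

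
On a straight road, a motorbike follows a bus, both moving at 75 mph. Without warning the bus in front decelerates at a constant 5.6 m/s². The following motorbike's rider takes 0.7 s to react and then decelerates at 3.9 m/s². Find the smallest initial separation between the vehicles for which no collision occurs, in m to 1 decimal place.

Minimum gap ≈ 67.2 m

75 mph × 0.44704 = 33.5280 m/s.
Leader travels v²/(2a_L) = 1124.127 / 11.200 = 100.368 m before stopping.
Follower covers v·t_r = 33.5280 × 0.7 = 23.470 m while reacting, then v²/(2a_F) = 1124.127 / 7.800 = 144.119 m while braking, for a total of 23.470 + 144.119 = 167.589 m.
Since a_F ≤ a_L and the follower starts braking later, the follower is never slower than the leader, so the closest approach is when both have stopped.
Minimum gap = 167.589 − 100.368 = 67.221 m.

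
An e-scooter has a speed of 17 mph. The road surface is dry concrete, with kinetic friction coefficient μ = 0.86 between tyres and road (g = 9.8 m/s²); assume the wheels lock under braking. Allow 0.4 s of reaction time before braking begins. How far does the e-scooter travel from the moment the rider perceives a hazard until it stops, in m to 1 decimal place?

Total stopping distance ≈ 6.5 m

17 mph × 0.44704 = 7.5997 m/s.
a = μg = 0.86 × 9.8 = 8.428 m/s².
Reaction distance = v·t_r = 7.5997 × 0.4 = 3.040 m.
Braking distance = v²/(2a) = 7.5997² / (2 × 8.428) = 57.755 / 16.856 = 3.426 m.
Total = 3.040 + 3.426 = 6.466 m.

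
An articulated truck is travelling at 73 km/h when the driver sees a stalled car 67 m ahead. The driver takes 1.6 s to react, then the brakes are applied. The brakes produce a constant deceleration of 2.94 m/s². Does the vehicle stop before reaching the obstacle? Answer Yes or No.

No

73 km/h ÷ 3.6 = 20.2778 m/s.
Reaction distance = 20.2778 × 1.6 = 32.444 m.
Braking distance = v²/(2a) = 411.189 / 5.880 = 69.930 m.
Total stopping distance = 32.444 + 69.930 = 102.374 m, vs 67 m available — it cannot stop in time and overshoots by 102.374 − 67 = 35.374 m.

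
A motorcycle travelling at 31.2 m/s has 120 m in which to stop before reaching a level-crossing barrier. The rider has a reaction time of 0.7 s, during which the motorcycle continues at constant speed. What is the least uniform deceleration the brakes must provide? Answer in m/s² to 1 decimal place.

Distance covered during reaction = 31.2000 × 0.7 = 21.840 m.
Distance available for braking: 120 − 21.840 = 98.160 m.
v² = 2a·d ⇒ a = v²/(2d) = 31.2000² / (2 × 98.160) = 973.440 / 196.320 = 4.9584 m/s².

Required deceleration ≈ 5.0 m/s²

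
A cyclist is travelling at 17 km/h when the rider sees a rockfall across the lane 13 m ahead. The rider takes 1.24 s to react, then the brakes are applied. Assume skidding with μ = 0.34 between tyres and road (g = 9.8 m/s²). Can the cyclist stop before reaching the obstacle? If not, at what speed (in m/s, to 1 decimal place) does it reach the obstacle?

Yes — it stops about 3.8 m short of the obstacle, so it never reaches it

17 km/h ÷ 3.6 = 4.7222 m/s.
a = μg = 0.34 × 9.8 = 3.332 m/s².
Reaction distance = 4.7222 × 1.24 = 5.856 m.
Braking distance = v²/(2a) = 22.299 / 6.664 = 3.346 m.
Total stopping distance = 5.856 + 3.346 = 9.202 m, vs 13 m available — it stops with 13 − 9.202 = 3.798 m to spare.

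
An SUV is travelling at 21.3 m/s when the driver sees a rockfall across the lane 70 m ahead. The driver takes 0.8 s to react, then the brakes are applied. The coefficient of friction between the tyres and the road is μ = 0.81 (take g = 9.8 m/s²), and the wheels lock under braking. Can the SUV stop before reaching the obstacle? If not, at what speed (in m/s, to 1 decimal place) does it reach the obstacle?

a = μg = 0.81 × 9.8 = 7.938 m/s².
Reaction distance = 21.3000 × 0.8 = 17.040 m.
Braking distance = v²/(2a) = 453.690 / 15.876 = 28.577 m.
Total stopping distance = 17.040 + 28.577 = 45.617 m, vs 70 m available — it stops with 70 − 45.617 = 24.383 m to spare.

Yes — it stops about 24.4 m short of the obstacle, so it never reaches it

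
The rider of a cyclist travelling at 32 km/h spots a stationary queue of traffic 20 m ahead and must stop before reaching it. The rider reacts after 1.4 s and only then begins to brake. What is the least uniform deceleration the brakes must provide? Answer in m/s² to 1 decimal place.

32 km/h ÷ 3.6 = 8.8889 m/s.
Distance covered during reaction = 8.8889 × 1.4 = 12.444 m.
Distance available for braking: 20 − 12.444 = 7.556 m.
v² = 2a·d ⇒ a = v²/(2d) = 8.8889² / (2 × 7.556) = 79.013 / 15.112 = 5.2285 m/s².

Required deceleration ≈ 5.2 m/s²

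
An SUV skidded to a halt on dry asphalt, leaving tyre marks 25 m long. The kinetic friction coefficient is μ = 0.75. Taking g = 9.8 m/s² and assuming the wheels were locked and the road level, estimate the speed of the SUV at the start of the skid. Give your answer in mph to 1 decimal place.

Initial speed ≈ 42.9 mph

Deceleration a = μg = 0.75 × 9.8 = 7.350 m/s².
v = √(2a·d) = √(2 × 7.350 × 25) = √367.500 = 19.1703 m/s.
= 19.1703 ÷ 0.44704 = 42.883 mph.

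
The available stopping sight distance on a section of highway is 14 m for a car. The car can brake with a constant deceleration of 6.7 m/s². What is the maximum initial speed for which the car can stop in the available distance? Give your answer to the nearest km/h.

Maximum speed ≈ 49 km/h

v²/(2a) = d ⇒ v = √(2 × 6.700 × 14) = √187.60 = 13.6967 m/s.
13.6967 m/s × 3.6 = 49.308 km/h.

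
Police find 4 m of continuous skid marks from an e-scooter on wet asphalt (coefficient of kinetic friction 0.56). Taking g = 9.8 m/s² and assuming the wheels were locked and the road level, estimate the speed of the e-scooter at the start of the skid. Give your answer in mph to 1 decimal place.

Deceleration a = μg = 0.56 × 9.8 = 5.488 m/s².
v = √(2a·d) = √(2 × 5.488 × 4) = √43.904 = 6.6260 m/s.
= 6.6260 ÷ 0.44704 = 14.822 mph.

Initial speed ≈ 14.8 mph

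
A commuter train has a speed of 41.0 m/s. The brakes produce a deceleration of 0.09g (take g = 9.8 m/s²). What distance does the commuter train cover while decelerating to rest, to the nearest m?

Braking distance ≈ 953 m

a = 0.09 × 9.8 = 0.882 m/s².
Braking distance = v²/(2a) = 41.0000² / (2 × 0.882) = 1681.000 / 1.764 = 952.948 m.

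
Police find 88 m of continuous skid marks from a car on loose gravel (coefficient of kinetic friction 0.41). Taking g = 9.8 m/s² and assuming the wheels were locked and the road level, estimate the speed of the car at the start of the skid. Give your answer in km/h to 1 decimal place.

Deceleration a = μg = 0.41 × 9.8 = 4.018 m/s².
v = √(2a·d) = √(2 × 4.018 × 88) = √707.168 = 26.5926 m/s.
= 26.5926 × 3.6 = 95.733 km/h.

Initial speed ≈ 95.7 km/h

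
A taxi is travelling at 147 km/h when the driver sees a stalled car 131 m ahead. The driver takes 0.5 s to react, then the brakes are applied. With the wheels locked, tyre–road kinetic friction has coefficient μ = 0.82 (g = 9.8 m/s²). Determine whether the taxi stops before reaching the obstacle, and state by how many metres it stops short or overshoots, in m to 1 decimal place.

Yes — it stops 6.8 m short of the obstacle

147 km/h ÷ 3.6 = 40.8333 m/s.
a = μg = 0.82 × 9.8 = 8.036 m/s².
Reaction distance = 40.8333 × 0.5 = 20.417 m.
Braking distance = v²/(2a) = 1667.358 / 16.072 = 103.743 m.
Total stopping distance = 20.417 + 103.743 = 124.160 m, vs 131 m available — it stops with 131 − 124.160 = 6.840 m to spare.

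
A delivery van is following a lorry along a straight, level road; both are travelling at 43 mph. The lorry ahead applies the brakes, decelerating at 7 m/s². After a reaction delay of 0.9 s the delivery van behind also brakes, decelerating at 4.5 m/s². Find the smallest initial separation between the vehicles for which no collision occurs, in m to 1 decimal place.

43 mph × 0.44704 = 19.2227 m/s.
Leader travels v²/(2a_L) = 369.512 / 14.000 = 26.394 m before stopping.
Follower covers v·t_r = 19.2227 × 0.9 = 17.300 m while reacting, then v²/(2a_F) = 369.512 / 9.000 = 41.057 m while braking, for a total of 17.300 + 41.057 = 58.357 m.
Since a_F ≤ a_L and the follower starts braking later, the follower is never slower than the leader, so the closest approach is when both have stopped.
Minimum gap = 58.357 − 26.394 = 31.963 m.

Minimum gap ≈ 32.0 m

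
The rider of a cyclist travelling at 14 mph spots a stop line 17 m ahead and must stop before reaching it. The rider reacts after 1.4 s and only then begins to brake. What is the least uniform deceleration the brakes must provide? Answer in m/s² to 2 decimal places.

14 mph × 0.44704 = 6.2586 m/s.
Distance covered during reaction = 6.2586 × 1.4 = 8.762 m.
Distance available for braking: 17 − 8.762 = 8.238 m.
v² = 2a·d ⇒ a = v²/(2d) = 6.2586² / (2 × 8.238) = 39.170 / 16.476 = 2.3774 m/s².

Required deceleration ≈ 2.38 m/s²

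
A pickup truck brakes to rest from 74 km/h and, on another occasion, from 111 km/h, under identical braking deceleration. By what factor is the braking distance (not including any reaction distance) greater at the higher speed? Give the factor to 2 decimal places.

Factor ≈ 2.25

Braking distance d = v²/(2a), so with a fixed, d ∝ v².
Factor = (111/74)² = 1.5000² = 2.2500.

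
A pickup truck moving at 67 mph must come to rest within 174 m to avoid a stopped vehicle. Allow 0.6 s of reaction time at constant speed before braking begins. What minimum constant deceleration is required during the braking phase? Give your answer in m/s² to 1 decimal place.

67 mph × 0.44704 = 29.9517 m/s.
Distance covered during reaction = 29.9517 × 0.6 = 17.971 m.
Distance available for braking: 174 − 17.971 = 156.029 m.
v² = 2a·d ⇒ a = v²/(2d) = 29.9517² / (2 × 156.029) = 897.104 / 312.058 = 2.8748 m/s².

Required deceleration ≈ 2.9 m/s²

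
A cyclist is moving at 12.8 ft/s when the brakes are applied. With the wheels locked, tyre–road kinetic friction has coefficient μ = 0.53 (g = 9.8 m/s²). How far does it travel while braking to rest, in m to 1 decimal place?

12.8 ft/s × 0.3048 = 3.9014 m/s.
a = μg = 0.53 × 9.8 = 5.194 m/s².
Braking distance = v²/(2a) = 3.9014² / (2 × 5.194) = 15.221 / 10.388 = 1.465 m.

Braking distance ≈ 1.5 m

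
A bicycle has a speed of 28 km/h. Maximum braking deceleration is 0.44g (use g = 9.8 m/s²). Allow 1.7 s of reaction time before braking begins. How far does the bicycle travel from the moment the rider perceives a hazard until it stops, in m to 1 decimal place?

Total stopping distance ≈ 20.2 m

28 km/h ÷ 3.6 = 7.7778 m/s.
a = 0.44 × 9.8 = 4.312 m/s².
Reaction distance = v·t_r = 7.7778 × 1.7 = 13.222 m.
Braking distance = v²/(2a) = 7.7778² / (2 × 4.312) = 60.494 / 8.624 = 7.015 m.
Total = 13.222 + 7.015 = 20.237 m.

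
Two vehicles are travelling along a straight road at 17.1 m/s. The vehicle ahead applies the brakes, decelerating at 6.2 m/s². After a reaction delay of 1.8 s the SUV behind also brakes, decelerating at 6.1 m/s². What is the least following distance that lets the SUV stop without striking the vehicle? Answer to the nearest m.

Minimum gap ≈ 31 m

Leader travels v²/(2a_L) = 292.410 / 12.400 = 23.581 m before stopping.
Follower covers v·t_r = 17.1000 × 1.8 = 30.780 m while reacting, then v²/(2a_F) = 292.410 / 12.200 = 23.968 m while braking, for a total of 30.780 + 23.968 = 54.748 m.
Since a_F ≤ a_L and the follower starts braking later, the follower is never slower than the leader, so the closest approach is when both have stopped.
Minimum gap = 54.748 − 23.581 = 31.167 m.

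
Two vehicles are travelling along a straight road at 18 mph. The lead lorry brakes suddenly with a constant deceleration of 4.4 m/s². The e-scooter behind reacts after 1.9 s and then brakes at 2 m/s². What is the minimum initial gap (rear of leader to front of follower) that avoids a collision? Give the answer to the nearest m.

18 mph × 0.44704 = 8.0467 m/s.
Leader travels v²/(2a_L) = 64.749 / 8.800 = 7.358 m before stopping.
Follower covers v·t_r = 8.0467 × 1.9 = 15.289 m while reacting, then v²/(2a_F) = 64.749 / 4.000 = 16.187 m while braking, for a total of 15.289 + 16.187 = 31.476 m.
Since a_F ≤ a_L and the follower starts braking later, the follower is never slower than the leader, so the closest approach is when both have stopped.
Minimum gap = 31.476 − 7.358 = 24.118 m.

Minimum gap ≈ 24 m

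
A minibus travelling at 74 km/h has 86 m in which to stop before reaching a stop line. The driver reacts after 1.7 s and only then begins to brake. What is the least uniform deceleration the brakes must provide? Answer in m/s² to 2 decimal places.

Required deceleration ≈ 4.14 m/s²

74 km/h ÷ 3.6 = 20.5556 m/s.
Distance covered during reaction = 20.5556 × 1.7 = 34.945 m.
Distance available for braking: 86 − 34.945 = 51.055 m.
v² = 2a·d ⇒ a = v²/(2d) = 20.5556² / (2 × 51.055) = 422.533 / 102.110 = 4.1380 m/s².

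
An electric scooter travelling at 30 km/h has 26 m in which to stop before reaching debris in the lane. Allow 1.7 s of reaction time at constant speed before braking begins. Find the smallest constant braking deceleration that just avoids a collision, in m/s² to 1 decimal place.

30 km/h ÷ 3.6 = 8.3333 m/s.
Distance covered during reaction = 8.3333 × 1.7 = 14.167 m.
Distance available for braking: 26 − 14.167 = 11.833 m.
v² = 2a·d ⇒ a = v²/(2d) = 8.3333² / (2 × 11.833) = 69.444 / 23.666 = 2.9343 m/s².

Required deceleration ≈ 2.9 m/s²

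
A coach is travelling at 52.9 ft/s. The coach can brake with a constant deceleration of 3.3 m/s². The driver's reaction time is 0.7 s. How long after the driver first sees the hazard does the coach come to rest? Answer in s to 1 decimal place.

Total time ≈ 5.6 s

52.9 ft/s × 0.3048 = 16.1239 m/s.
Braking time = v/a = 16.1239 / 3.300 = 4.886 s.
Total = 0.7 + 4.886 = 5.586 s.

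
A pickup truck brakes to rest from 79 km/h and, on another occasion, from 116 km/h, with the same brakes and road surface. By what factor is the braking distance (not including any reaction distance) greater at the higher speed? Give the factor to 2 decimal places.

Factor ≈ 2.16

Braking distance d = v²/(2a), so with a fixed, d ∝ v².
Factor = (116/79)² = 1.4684² = 2.1562.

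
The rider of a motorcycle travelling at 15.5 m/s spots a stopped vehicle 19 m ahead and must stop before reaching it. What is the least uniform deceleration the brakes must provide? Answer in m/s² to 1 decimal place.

Required deceleration ≈ 6.3 m/s²

v² = 2a·d ⇒ a = v²/(2d) = 15.5000² / (2 × 19.000) = 240.250 / 38.000 = 6.3224 m/s².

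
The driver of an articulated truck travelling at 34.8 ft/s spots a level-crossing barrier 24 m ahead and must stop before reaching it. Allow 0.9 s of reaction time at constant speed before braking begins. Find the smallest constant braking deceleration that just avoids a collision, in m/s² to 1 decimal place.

34.8 ft/s × 0.3048 = 10.6070 m/s.
Distance covered during reaction = 10.6070 × 0.9 = 9.546 m.
Distance available for braking: 24 − 9.546 = 14.454 m.
v² = 2a·d ⇒ a = v²/(2d) = 10.6070² / (2 × 14.454) = 112.508 / 28.908 = 3.8919 m/s².

Required deceleration ≈ 3.9 m/s²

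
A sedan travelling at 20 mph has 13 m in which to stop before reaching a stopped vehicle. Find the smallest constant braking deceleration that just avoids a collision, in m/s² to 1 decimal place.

20 mph × 0.44704 = 8.9408 m/s.
v² = 2a·d ⇒ a = v²/(2d) = 8.9408² / (2 × 13.000) = 79.938 / 26.000 = 3.0745 m/s².

Required deceleration ≈ 3.1 m/s²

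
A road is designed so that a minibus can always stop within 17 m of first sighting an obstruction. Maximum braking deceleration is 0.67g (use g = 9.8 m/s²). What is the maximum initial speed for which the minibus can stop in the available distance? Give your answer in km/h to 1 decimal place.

Maximum speed ≈ 53.8 km/h

a = 0.67 × 9.8 = 6.566 m/s².
v²/(2a) = d ⇒ v = √(2 × 6.566 × 17) = √223.24 = 14.9412 m/s.
14.9412 m/s × 3.6 = 53.788 km/h.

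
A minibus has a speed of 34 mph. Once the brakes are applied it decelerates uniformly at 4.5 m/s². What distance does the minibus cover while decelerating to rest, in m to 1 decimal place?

Braking distance ≈ 25.7 m

34 mph × 0.44704 = 15.1994 m/s.
Braking distance = v²/(2a) = 15.1994² / (2 × 4.500) = 231.022 / 9.000 = 25.669 m.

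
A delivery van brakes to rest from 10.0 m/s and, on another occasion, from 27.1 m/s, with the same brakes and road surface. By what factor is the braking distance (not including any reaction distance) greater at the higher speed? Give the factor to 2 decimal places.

Factor ≈ 7.34

Braking distance d = v²/(2a), so with a fixed, d ∝ v².
Factor = (27.1/10.0)² = 2.7100² = 7.3441.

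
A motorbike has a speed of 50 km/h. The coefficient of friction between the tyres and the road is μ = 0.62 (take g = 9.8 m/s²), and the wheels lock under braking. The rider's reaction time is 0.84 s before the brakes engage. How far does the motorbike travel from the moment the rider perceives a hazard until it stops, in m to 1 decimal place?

50 km/h ÷ 3.6 = 13.8889 m/s.
a = μg = 0.62 × 9.8 = 6.076 m/s².
Reaction distance = v·t_r = 13.8889 × 0.84 = 11.667 m.
Braking distance = v²/(2a) = 13.8889² / (2 × 6.076) = 192.902 / 12.152 = 15.874 m.
Total = 11.667 + 15.874 = 27.541 m.

Total stopping distance ≈ 27.5 m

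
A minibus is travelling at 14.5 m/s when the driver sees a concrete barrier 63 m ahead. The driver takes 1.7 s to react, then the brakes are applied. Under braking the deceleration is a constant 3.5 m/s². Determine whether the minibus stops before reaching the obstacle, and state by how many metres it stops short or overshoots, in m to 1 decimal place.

Yes — it stops 8.3 m short of the obstacle

Reaction distance = 14.5000 × 1.7 = 24.650 m.
Braking distance = v²/(2a) = 210.250 / 7.000 = 30.036 m.
Total stopping distance = 24.650 + 30.036 = 54.686 m, vs 63 m available — it stops with 63 − 54.686 = 8.314 m to spare.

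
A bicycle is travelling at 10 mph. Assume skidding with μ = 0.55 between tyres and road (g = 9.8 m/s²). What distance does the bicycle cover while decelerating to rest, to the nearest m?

10 mph × 0.44704 = 4.4704 m/s.
a = μg = 0.55 × 9.8 = 5.390 m/s².
Braking distance = v²/(2a) = 4.4704² / (2 × 5.390) = 19.984 / 10.780 = 1.854 m.

Braking distance ≈ 2 m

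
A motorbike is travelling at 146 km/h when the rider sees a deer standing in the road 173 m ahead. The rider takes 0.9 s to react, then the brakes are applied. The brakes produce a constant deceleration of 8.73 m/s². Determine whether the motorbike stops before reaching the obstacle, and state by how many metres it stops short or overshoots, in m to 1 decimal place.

Yes — it stops 42.3 m short of the obstacle

146 km/h ÷ 3.6 = 40.5556 m/s.
Reaction distance = 40.5556 × 0.9 = 36.500 m.
Braking distance = v²/(2a) = 1644.757 / 17.460 = 94.201 m.
Total stopping distance = 36.500 + 94.201 = 130.701 m, vs 173 m available — it stops with 173 − 130.701 = 42.299 m to spare.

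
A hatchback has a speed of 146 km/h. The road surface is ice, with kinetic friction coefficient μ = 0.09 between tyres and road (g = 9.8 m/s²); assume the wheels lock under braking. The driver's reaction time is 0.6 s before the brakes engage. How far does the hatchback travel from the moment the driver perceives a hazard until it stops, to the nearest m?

Total stopping distance ≈ 957 m

146 km/h ÷ 3.6 = 40.5556 m/s.
a = μg = 0.09 × 9.8 = 0.882 m/s².
Reaction distance = v·t_r = 40.5556 × 0.6 = 24.333 m.
Braking distance = v²/(2a) = 40.5556² / (2 × 0.882) = 1644.757 / 1.764 = 932.402 m.
Total = 24.333 + 932.402 = 956.735 m.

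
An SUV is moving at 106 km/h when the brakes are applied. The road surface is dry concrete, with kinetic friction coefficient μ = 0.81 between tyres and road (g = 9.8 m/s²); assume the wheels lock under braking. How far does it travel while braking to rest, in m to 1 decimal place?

Braking distance ≈ 54.6 m

106 km/h ÷ 3.6 = 29.4444 m/s.
a = μg = 0.81 × 9.8 = 7.938 m/s².
Braking distance = v²/(2a) = 29.4444² / (2 × 7.938) = 866.973 / 15.876 = 54.609 m.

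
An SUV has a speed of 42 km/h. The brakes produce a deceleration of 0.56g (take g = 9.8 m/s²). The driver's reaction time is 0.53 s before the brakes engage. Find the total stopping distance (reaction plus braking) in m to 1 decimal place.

Total stopping distance ≈ 18.6 m

42 km/h ÷ 3.6 = 11.6667 m/s.
a = 0.56 × 9.8 = 5.488 m/s².
Reaction distance = v·t_r = 11.6667 × 0.53 = 6.183 m.
Braking distance = v²/(2a) = 11.6667² / (2 × 5.488) = 136.112 / 10.976 = 12.401 m.
Total = 6.183 + 12.401 = 18.584 m.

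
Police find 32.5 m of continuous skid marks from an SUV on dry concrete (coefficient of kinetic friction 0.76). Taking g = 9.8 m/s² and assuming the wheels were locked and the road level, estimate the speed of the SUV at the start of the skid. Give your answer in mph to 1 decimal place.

Initial speed ≈ 49.2 mph

Deceleration a = μg = 0.76 × 9.8 = 7.448 m/s².
v = √(2a·d) = √(2 × 7.448 × 32.5) = √484.120 = 22.0027 m/s.
= 22.0027 ÷ 0.44704 = 49.219 mph.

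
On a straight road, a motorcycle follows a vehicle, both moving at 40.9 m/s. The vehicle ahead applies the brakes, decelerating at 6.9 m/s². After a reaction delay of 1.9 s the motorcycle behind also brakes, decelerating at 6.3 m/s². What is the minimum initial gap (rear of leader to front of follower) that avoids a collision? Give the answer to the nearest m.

Leader travels v²/(2a_L) = 1672.810 / 13.800 = 121.218 m before stopping.
Follower covers v·t_r = 40.9000 × 1.9 = 77.710 m while reacting, then v²/(2a_F) = 1672.810 / 12.600 = 132.763 m while braking, for a total of 77.710 + 132.763 = 210.473 m.
Since a_F ≤ a_L and the follower starts braking later, the follower is never slower than the leader, so the closest approach is when both have stopped.
Minimum gap = 210.473 − 121.218 = 89.255 m.

Minimum gap ≈ 89 m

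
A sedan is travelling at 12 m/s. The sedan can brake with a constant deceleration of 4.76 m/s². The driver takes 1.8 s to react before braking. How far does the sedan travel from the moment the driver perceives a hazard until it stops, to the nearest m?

Reaction distance = v·t_r = 12.0000 × 1.8 = 21.600 m.
Braking distance = v²/(2a) = 12.0000² / (2 × 4.760) = 144.000 / 9.520 = 15.126 m.
Total = 21.600 + 15.126 = 36.726 m.

Total stopping distance ≈ 37 m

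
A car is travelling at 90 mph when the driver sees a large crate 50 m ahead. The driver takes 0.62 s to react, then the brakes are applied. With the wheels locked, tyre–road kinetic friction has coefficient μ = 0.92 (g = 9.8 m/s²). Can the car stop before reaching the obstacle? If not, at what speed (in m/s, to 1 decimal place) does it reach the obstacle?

No — it strikes the obstacle at 34.2 m/s

90 mph × 0.44704 = 40.2336 m/s.
a = μg = 0.92 × 9.8 = 9.016 m/s².
Reaction distance = 40.2336 × 0.62 = 24.945 m.
Braking distance needed to stop: v²/(2a) = 1618.743 / 18.032 = 89.771 m, so total needed = 24.945 + 89.771 = 114.716 m > 50 m — it cannot stop.
Distance remaining when braking begins: 50 − 24.945 = 25.055 m.
v² = v₀² − 2a·d = 1618.743 − 2 × 9.016 × 25.055 = 1166.951 m²/s².
v = √1166.951 = 34.161 m/s.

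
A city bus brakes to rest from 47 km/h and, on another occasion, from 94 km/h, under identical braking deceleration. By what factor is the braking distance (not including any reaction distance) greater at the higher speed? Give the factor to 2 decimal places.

Factor ≈ 4.00

Braking distance d = v²/(2a), so with a fixed, d ∝ v².
Factor = (94/47)² = 2.0000² = 4.0000.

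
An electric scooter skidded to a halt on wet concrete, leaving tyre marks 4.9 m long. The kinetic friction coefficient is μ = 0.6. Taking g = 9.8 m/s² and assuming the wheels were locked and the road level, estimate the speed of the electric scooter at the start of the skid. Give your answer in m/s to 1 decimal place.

Deceleration a = μg = 0.6 × 9.8 = 5.880 m/s².
v = √(2a·d) = √(2 × 5.880 × 4.9) = √57.624 = 7.5910 m/s.

Initial speed ≈ 7.6 m/s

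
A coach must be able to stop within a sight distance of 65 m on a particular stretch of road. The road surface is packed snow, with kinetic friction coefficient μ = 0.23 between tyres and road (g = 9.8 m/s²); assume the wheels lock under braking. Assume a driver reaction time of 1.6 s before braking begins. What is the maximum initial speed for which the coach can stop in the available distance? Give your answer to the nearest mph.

Maximum speed ≈ 31 mph

a = μg = 0.23 × 9.8 = 2.254 m/s².
Stopping distance: v·t_r + v²/(2a) = 65 with t_r = 1.6 s and a = 2.254 m/s².
So v² + 7.213 v − 293.02 = 0.
Positive root: v = −a·t_r + √((a·t_r)² + 2a·d) = −3.606 + √(13.003 + 293.02) = 13.8875 m/s.
13.8875 m/s ÷ 0.44704 = 31.065 mph.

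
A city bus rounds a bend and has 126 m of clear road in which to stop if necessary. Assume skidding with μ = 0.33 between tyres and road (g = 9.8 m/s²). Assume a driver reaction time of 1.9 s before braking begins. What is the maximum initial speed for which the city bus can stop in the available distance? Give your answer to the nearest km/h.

Maximum speed ≈ 83 km/h

a = μg = 0.33 × 9.8 = 3.234 m/s².
Stopping distance: v·t_r + v²/(2a) = 126 with t_r = 1.9 s and a = 3.234 m/s².
So v² + 12.289 v − 814.97 = 0.
Positive root: v = −a·t_r + √((a·t_r)² + 2a·d) = −6.145 + √(37.761 + 814.97) = 23.0566 m/s.
23.0566 m/s × 3.6 = 83.004 km/h.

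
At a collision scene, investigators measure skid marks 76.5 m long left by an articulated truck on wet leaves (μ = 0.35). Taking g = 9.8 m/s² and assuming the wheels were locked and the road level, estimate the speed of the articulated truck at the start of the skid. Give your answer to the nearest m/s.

Deceleration a = μg = 0.35 × 9.8 = 3.430 m/s².
v = √(2a·d) = √(2 × 3.430 × 76.5) = √524.790 = 22.9083 m/s.

Initial speed ≈ 23 m/s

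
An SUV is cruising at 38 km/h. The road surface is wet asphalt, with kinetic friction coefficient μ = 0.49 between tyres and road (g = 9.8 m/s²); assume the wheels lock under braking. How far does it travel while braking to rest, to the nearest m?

Braking distance ≈ 12 m

38 km/h ÷ 3.6 = 10.5556 m/s.
a = μg = 0.49 × 9.8 = 4.802 m/s².
Braking distance = v²/(2a) = 10.5556² / (2 × 4.802) = 111.421 / 9.604 = 11.602 m.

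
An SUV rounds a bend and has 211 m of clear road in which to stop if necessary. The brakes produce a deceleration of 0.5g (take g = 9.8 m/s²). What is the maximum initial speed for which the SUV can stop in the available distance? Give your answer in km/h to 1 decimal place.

Maximum speed ≈ 163.7 km/h

a = 0.5 × 9.8 = 4.900 m/s².
v²/(2a) = d ⇒ v = √(2 × 4.900 × 211) = √2067.80 = 45.4731 m/s.
45.4731 m/s × 3.6 = 163.703 km/h.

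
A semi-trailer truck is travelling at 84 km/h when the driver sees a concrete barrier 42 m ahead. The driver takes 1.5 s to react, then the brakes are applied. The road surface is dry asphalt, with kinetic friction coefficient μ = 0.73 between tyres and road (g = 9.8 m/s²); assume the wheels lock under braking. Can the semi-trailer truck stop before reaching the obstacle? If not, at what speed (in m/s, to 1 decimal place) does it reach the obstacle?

No — it strikes the obstacle at 21.1 m/s

84 km/h ÷ 3.6 = 23.3333 m/s.
a = μg = 0.73 × 9.8 = 7.154 m/s².
Reaction distance = 23.3333 × 1.5 = 35.000 m.
Braking distance needed to stop: v²/(2a) = 544.443 / 14.308 = 38.052 m, so total needed = 35.000 + 38.052 = 73.052 m > 42 m — it cannot stop.
Distance remaining when braking begins: 42 − 35.000 = 7.000 m.
v² = v₀² − 2a·d = 544.443 − 2 × 7.154 × 7.000 = 444.287 m²/s².
v = √444.287 = 21.078 m/s.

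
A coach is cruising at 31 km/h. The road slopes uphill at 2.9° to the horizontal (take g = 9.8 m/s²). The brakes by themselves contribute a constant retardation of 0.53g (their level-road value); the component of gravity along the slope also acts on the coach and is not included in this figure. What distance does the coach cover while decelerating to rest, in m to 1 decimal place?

Braking distance ≈ 6.5 m

31 km/h ÷ 3.6 = 8.6111 m/s.
a = 0.53 × 9.8 = 5.194 m/s².
Gravity along the uphill slope adds to the braking deceleration: a_eff = 5.194 + 9.8·sin 2.9° = 5.194 + 0.496 = 5.690 m/s².
Braking distance = v²/(2a) = 8.6111² / (2 × 5.690) = 74.151 / 11.380 = 6.516 m.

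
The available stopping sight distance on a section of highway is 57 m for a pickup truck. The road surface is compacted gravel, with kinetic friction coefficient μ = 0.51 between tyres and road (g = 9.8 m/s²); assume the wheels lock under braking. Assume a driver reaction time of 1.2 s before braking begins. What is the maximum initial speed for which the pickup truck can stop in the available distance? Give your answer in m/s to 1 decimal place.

Maximum speed ≈ 18.6 m/s

a = μg = 0.51 × 9.8 = 4.998 m/s².
Stopping distance: v·t_r + v²/(2a) = 57 with t_r = 1.2 s and a = 4.998 m/s².
So v² + 11.995 v − 569.77 = 0.
Positive root: v = −a·t_r + √((a·t_r)² + 2a·d) = −5.998 + √(35.976 + 569.77) = 18.6139 m/s.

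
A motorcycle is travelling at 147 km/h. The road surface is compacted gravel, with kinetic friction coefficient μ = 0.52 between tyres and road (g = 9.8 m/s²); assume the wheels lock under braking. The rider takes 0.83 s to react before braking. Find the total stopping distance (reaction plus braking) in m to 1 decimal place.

Total stopping distance ≈ 197.5 m

147 km/h ÷ 3.6 = 40.8333 m/s.
a = μg = 0.52 × 9.8 = 5.096 m/s².
Reaction distance = v·t_r = 40.8333 × 0.83 = 33.892 m.
Braking distance = v²/(2a) = 40.8333² / (2 × 5.096) = 1667.358 / 10.192 = 163.595 m.
Total = 33.892 + 163.595 = 197.487 m.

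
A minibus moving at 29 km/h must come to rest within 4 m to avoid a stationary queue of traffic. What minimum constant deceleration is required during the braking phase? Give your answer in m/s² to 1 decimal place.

Required deceleration ≈ 8.1 m/s²

29 km/h ÷ 3.6 = 8.0556 m/s.
v² = 2a·d ⇒ a = v²/(2d) = 8.0556² / (2 × 4.000) = 64.893 / 8.000 = 8.1116 m/s².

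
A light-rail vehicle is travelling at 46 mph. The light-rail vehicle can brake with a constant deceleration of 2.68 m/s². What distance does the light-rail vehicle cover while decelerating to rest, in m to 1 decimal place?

Braking distance ≈ 78.9 m

46 mph × 0.44704 = 20.5638 m/s.
Braking distance = v²/(2a) = 20.5638² / (2 × 2.680) = 422.870 / 5.360 = 78.894 m.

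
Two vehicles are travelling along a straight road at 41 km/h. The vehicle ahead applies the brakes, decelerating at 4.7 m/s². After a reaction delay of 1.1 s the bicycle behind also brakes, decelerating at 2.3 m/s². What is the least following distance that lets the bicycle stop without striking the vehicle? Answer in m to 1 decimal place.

Minimum gap ≈ 26.9 m

41 km/h ÷ 3.6 = 11.3889 m/s.
Leader travels v²/(2a_L) = 129.707 / 9.400 = 13.799 m before stopping.
Follower covers v·t_r = 11.3889 × 1.1 = 12.528 m while reacting, then v²/(2a_F) = 129.707 / 4.600 = 28.197 m while braking, for a total of 12.528 + 28.197 = 40.725 m.
Since a_F ≤ a_L and the follower starts braking later, the follower is never slower than the leader, so the closest approach is when both have stopped.
Minimum gap = 40.725 − 13.799 = 26.926 m.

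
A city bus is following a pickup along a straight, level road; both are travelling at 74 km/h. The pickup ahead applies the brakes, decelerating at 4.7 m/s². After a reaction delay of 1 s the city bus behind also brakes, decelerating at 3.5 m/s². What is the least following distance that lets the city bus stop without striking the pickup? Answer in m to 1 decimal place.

Minimum gap ≈ 36.0 m

74 km/h ÷ 3.6 = 20.5556 m/s.
Leader travels v²/(2a_L) = 422.533 / 9.400 = 44.950 m before stopping.
Follower covers v·t_r = 20.5556 × 1 = 20.556 m while reacting, then v²/(2a_F) = 422.533 / 7.000 = 60.362 m while braking, for a total of 20.556 + 60.362 = 80.918 m.
Since a_F ≤ a_L and the follower starts braking later, the follower is never slower than the leader, so the closest approach is when both have stopped.
Minimum gap = 80.918 − 44.950 = 35.968 m.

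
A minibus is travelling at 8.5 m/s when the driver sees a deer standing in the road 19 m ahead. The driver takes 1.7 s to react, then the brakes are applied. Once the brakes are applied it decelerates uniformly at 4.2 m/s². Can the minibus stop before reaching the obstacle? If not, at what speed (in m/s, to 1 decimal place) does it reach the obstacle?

No — it strikes the obstacle at 5.8 m/s

Reaction distance = 8.5000 × 1.7 = 14.450 m.
Braking distance needed to stop: v²/(2a) = 72.250 / 8.400 = 8.601 m, so total needed = 14.450 + 8.601 = 23.051 m > 19 m — it cannot stop.
Distance remaining when braking begins: 19 − 14.450 = 4.550 m.
v² = v₀² − 2a·d = 72.250 − 2 × 4.200 × 4.550 = 34.030 m²/s².
v = √34.030 = 5.834 m/s.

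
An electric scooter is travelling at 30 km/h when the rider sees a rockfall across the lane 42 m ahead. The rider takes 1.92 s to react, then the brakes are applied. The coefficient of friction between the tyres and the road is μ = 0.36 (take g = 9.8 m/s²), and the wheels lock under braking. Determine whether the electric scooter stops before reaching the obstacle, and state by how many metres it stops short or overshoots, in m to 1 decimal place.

30 km/h ÷ 3.6 = 8.3333 m/s.
a = μg = 0.36 × 9.8 = 3.528 m/s².
Reaction distance = 8.3333 × 1.92 = 16.000 m.
Braking distance = v²/(2a) = 69.444 / 7.056 = 9.842 m.
Total stopping distance = 16.000 + 9.842 = 25.842 m, vs 42 m available — it stops with 42 − 25.842 = 16.158 m to spare.

Yes — it stops 16.2 m short of the obstacle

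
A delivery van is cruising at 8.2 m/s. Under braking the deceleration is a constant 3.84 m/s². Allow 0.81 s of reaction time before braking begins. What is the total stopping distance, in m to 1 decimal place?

Total stopping distance ≈ 15.4 m

Reaction distance = v·t_r = 8.2000 × 0.81 = 6.642 m.
Braking distance = v²/(2a) = 8.2000² / (2 × 3.840) = 67.240 / 7.680 = 8.755 m.
Total = 6.642 + 8.755 = 15.397 m.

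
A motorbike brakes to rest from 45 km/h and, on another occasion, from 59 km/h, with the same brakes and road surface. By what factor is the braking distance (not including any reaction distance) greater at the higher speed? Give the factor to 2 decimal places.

Factor ≈ 1.72

Braking distance d = v²/(2a), so with a fixed, d ∝ v².
Factor = (59/45)² = 1.3111² = 1.7190.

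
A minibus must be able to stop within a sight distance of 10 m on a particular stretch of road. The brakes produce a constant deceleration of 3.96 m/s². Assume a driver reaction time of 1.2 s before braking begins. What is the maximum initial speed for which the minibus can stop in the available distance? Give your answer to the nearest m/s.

Maximum speed ≈ 5 m/s

Stopping distance: v·t_r + v²/(2a) = 10 with t_r = 1.2 s and a = 3.960 m/s².
So v² + 9.504 v − 79.20 = 0.
Positive root: v = −a·t_r + √((a·t_r)² + 2a·d) = −4.752 + √(22.582 + 79.20) = 5.3367 m/s.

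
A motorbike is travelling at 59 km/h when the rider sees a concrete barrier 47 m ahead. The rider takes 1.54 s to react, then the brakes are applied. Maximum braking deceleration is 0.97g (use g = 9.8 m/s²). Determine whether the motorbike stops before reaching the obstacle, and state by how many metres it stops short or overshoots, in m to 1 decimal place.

Yes — it stops 7.6 m short of the obstacle

59 km/h ÷ 3.6 = 16.3889 m/s.
a = 0.97 × 9.8 = 9.506 m/s².
Reaction distance = 16.3889 × 1.54 = 25.239 m.
Braking distance = v²/(2a) = 268.596 / 19.012 = 14.128 m.
Total stopping distance = 25.239 + 14.128 = 39.367 m, vs 47 m available — it stops with 47 − 39.367 = 7.633 m to spare.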